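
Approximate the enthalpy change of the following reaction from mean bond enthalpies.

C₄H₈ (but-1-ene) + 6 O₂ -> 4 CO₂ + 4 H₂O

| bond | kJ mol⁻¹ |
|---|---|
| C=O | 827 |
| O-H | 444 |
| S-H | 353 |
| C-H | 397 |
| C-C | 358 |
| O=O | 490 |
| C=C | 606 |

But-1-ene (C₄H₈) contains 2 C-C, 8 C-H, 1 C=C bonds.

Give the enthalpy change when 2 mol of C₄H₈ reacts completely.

ΔH = −5460 kJ

Bonds broken (reactants):
  C-C: 2 × 358 = 716
  C-H: 8 × 397 = 3176
  C=C: 1 × 606 = 606
  O=O: 6 × 490 = 2940
  Σ(broken) = 7438 kJ
Bonds formed (products):
  C=O: 8 × 827 = 6616
  O-H: 8 × 444 = 3552
  Σ(formed) = 10168 kJ
ΔH = Σ(broken) − Σ(formed) = 7438 − 10168 = −2730 kJ
For 2× the reaction as written: 2 × (−2730) = −5460 kJ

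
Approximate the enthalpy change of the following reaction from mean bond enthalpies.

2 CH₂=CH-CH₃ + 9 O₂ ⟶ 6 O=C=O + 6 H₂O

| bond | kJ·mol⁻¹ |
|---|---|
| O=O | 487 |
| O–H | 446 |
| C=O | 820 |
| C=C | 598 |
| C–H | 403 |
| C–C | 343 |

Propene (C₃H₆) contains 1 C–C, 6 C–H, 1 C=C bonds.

Bonds broken (reactants):
  C–C: 2 × 343 = 686
  C–H: 12 × 403 = 4836
  C=C: 2 × 598 = 1196
  O=O: 9 × 487 = 4383
  Σ(broken) = 11101 kJ
Bonds formed (products):
  C=O: 12 × 820 = 9840
  O–H: 12 × 446 = 5352
  Σ(formed) = 15192 kJ
ΔH = Σ(broken) − Σ(formed) = 11101 − 15192 = −4091 kJ

ΔH ≈ −4091 kJ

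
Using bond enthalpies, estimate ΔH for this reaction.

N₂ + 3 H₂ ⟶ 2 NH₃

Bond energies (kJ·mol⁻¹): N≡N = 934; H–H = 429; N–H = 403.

ΔH ≈ −197 kJ

Bonds broken (reactants):
  H–H: 3 × 429 = 1287
  N≡N: 1 × 934 = 934
  Σ(broken) = 2221 kJ
Bonds formed (products):
  N–H: 6 × 403 = 2418
  Σ(formed) = 2418 kJ
ΔH = Σ(broken) − Σ(formed) = 2221 − 2418 = −197 kJ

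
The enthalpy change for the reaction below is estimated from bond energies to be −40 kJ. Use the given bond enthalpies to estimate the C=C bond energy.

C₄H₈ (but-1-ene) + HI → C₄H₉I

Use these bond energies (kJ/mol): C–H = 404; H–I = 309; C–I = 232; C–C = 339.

Let D be the C=C bond energy.
Σ(broken) = 2×339 + 8×404 + 1×D + 1×309 = 4219 + D
Σ(formed) = 3×339 + 9×404 + 1×232 = 4885
ΔH = Σ(broken) − Σ(formed) = (4219 + D) − (4885) = −666 + D
Setting this equal to −40 kJ gives D = 626 kJ/mol.

D(C=C) ≈ 626 kJ/mol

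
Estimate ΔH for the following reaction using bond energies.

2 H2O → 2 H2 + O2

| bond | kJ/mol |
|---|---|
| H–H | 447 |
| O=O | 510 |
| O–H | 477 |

ΔH ≈ +504 kJ

Bonds broken (reactants):
  O–H: 4 × 477 = 1908
  Σ(broken) = 1908 kJ
Bonds formed (products):
  H–H: 2 × 447 = 894
  O=O: 1 × 510 = 510
  Σ(formed) = 1404 kJ
ΔH = Σ(broken) − Σ(formed) = 1908 − 1404 = +504 kJ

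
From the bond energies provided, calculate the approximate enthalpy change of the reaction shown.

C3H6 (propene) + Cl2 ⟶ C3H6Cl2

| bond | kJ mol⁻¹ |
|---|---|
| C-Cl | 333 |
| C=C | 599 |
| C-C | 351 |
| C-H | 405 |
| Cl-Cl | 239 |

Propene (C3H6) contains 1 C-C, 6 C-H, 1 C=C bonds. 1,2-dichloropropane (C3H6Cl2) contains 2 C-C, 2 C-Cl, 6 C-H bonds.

ΔH ≈ −179 kJ

Bonds broken (reactants):
  C-C: 1 × 351 = 351
  C-H: 6 × 405 = 2430
  C=C: 1 × 599 = 599
  Cl-Cl: 1 × 239 = 239
  Σ(broken) = 3619 kJ
Bonds formed (products):
  C-C: 2 × 351 = 702
  C-Cl: 2 × 333 = 666
  C-H: 6 × 405 = 2430
  Σ(formed) = 3798 kJ
ΔH = Σ(broken) − Σ(formed) = 3619 − 3798 = −179 kJ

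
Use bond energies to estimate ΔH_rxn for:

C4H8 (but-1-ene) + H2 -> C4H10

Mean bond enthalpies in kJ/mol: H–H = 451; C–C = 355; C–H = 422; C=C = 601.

Bonds broken (reactants):
  C–C: 2 × 355 = 710
  C–H: 8 × 422 = 3376
  C=C: 1 × 601 = 601
  H–H: 1 × 451 = 451
  Σ(broken) = 5138 kJ
Bonds formed (products):
  C–C: 3 × 355 = 1065
  C–H: 10 × 422 = 4220
  Σ(formed) = 5285 kJ
ΔH = Σ(broken) − Σ(formed) = 5138 − 5285 = −147 kJ

ΔH ≈ −147 kJ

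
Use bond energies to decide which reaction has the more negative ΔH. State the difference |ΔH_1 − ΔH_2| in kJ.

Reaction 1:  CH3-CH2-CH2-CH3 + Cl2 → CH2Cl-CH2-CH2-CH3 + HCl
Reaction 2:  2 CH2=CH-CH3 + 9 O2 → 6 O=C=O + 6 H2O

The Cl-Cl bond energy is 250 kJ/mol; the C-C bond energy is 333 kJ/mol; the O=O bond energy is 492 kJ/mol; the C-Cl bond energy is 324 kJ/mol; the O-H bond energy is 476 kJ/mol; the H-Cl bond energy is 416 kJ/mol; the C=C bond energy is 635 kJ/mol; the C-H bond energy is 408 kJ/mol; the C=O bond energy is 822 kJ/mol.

Reaction 1:
  Bonds broken (reactants):
    C-C: 3 × 333 = 999
    C-H: 10 × 408 = 4080
    Cl-Cl: 1 × 250 = 250
    Σ(broken) = 5329 kJ
  Bonds formed (products):
    C-C: 3 × 333 = 999
    C-Cl: 1 × 324 = 324
    C-H: 9 × 408 = 3672
    H-Cl: 1 × 416 = 416
    Σ(formed) = 5411 kJ
  ΔH_1 = 5329 − 5411 = −82 kJ
Reaction 2:
  Bonds broken (reactants):
    C-C: 2 × 333 = 666
    C-H: 12 × 408 = 4896
    C=C: 2 × 635 = 1270
    O=O: 9 × 492 = 4428
    Σ(broken) = 11260 kJ
  Bonds formed (products):
    C=O: 12 × 822 = 9864
    O-H: 12 × 476 = 5712
    Σ(formed) = 15576 kJ
  ΔH_2 = 11260 − 15576 = −4316 kJ
ΔH_1 − ΔH_2 = +4234 kJ, so reaction 2 has the more negative ΔH; |ΔH_1 − ΔH_2| = 4234 kJ.

Reaction 2, by 4234 kJ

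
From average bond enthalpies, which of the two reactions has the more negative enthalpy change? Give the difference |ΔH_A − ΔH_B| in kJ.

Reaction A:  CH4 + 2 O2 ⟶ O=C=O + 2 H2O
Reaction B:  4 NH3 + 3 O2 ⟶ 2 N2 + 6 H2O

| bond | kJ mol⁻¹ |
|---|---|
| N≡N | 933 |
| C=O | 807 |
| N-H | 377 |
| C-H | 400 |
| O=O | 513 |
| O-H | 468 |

Reaction B, by 559 kJ

Reaction A:
  Bonds broken (reactants):
    C-H: 4 × 400 = 1600
    O=O: 2 × 513 = 1026
    Σ(broken) = 2626 kJ
  Bonds formed (products):
    C=O: 2 × 807 = 1614
    O-H: 4 × 468 = 1872
    Σ(formed) = 3486 kJ
  ΔH_A = 2626 − 3486 = −860 kJ
Reaction B:
  Bonds broken (reactants):
    N-H: 12 × 377 = 4524
    O=O: 3 × 513 = 1539
    Σ(broken) = 6063 kJ
  Bonds formed (products):
    N≡N: 2 × 933 = 1866
    O-H: 12 × 468 = 5616
    Σ(formed) = 7482 kJ
  ΔH_B = 6063 − 7482 = −1419 kJ
ΔH_A − ΔH_B = +559 kJ, so reaction B has the more negative ΔH; |ΔH_A − ΔH_B| = 559 kJ.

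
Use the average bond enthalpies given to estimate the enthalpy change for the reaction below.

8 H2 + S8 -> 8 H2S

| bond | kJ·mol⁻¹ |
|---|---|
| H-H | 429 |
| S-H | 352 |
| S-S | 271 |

ΔH ≈ −32 kJ

Bonds broken (reactants):
  H-H: 8 × 429 = 3432
  S-S: 8 × 271 = 2168
  Σ(broken) = 5600 kJ
Bonds formed (products):
  S-H: 16 × 352 = 5632
  Σ(formed) = 5632 kJ
ΔH = Σ(broken) − Σ(formed) = 5600 − 5632 = −32 kJ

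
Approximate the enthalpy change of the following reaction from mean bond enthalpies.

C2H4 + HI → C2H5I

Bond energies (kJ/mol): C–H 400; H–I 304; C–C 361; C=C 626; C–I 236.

Bonds broken (reactants):
  C–H: 4 × 400 = 1600
  C=C: 1 × 626 = 626
  H–I: 1 × 304 = 304
  Σ(broken) = 2530 kJ
Bonds formed (products):
  C–C: 1 × 361 = 361
  C–H: 5 × 400 = 2000
  C–I: 1 × 236 = 236
  Σ(formed) = 2597 kJ
ΔH = Σ(broken) − Σ(formed) = 2530 − 2597 = −67 kJ

ΔH ≈ −67 kJ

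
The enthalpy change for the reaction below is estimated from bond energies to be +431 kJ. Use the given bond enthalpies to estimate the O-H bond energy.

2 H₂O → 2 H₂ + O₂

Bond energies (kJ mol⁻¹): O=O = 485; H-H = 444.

Let D be the O-H bond energy.
Σ(broken) = 4×D = 4D
Σ(formed) = 2×444 + 1×485 = 1373
ΔH = Σ(broken) − Σ(formed) = (4D) − (1373) = −1373 + 4D
Setting this equal to +431 kJ gives 4D = 1804, so D = 451 kJ/mol.

D(O-H) ≈ 451 kJ/mol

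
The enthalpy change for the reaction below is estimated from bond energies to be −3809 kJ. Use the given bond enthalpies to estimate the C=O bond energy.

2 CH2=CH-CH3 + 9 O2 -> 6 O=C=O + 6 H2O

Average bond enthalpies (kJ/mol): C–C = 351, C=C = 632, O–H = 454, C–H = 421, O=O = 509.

D(C=O) ≈ 830 kJ/mol

Let D be the C=O bond energy.
Σ(broken) = 2×351 + 12×421 + 2×632 + 9×509 = 11599
Σ(formed) = 12×D + 12×454 = 5448 + 12D
ΔH = Σ(broken) − Σ(formed) = (11599) − (5448 + 12D) = +6151 − 12D
Setting this equal to −3809 kJ gives 12D = 9960, so D = 830 kJ/mol.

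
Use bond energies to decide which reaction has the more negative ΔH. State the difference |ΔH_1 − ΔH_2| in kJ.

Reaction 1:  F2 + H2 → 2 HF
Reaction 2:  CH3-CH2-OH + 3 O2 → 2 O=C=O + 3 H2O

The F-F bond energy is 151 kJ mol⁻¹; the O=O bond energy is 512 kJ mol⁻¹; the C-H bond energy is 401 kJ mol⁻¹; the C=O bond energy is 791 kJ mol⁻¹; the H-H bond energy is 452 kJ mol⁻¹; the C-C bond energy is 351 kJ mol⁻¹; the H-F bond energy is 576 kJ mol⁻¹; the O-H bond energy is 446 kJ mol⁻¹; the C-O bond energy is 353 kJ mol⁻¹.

Reaction 1:
  Bonds broken (reactants):
    F-F: 1 × 151 = 151
    H-H: 1 × 452 = 452
    Σ(broken) = 603 kJ
  Bonds formed (products):
    H-F: 2 × 576 = 1152
    Σ(formed) = 1152 kJ
  ΔH_1 = 603 − 1152 = −549 kJ
Reaction 2:
  Bonds broken (reactants):
    C-C: 1 × 351 = 351
    C-H: 5 × 401 = 2005
    C-O: 1 × 353 = 353
    O-H: 1 × 446 = 446
    O=O: 3 × 512 = 1536
    Σ(broken) = 4691 kJ
  Bonds formed (products):
    C=O: 4 × 791 = 3164
    O-H: 6 × 446 = 2676
    Σ(formed) = 5840 kJ
  ΔH_2 = 4691 − 5840 = −1149 kJ
ΔH_1 − ΔH_2 = +600 kJ, so reaction 2 has the more negative ΔH; |ΔH_1 − ΔH_2| = 600 kJ.

Reaction 2, by 600 kJ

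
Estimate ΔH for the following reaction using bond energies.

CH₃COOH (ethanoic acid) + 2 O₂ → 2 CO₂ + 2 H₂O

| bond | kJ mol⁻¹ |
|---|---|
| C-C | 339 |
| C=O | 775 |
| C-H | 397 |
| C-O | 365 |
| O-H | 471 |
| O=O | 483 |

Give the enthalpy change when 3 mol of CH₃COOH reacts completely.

Bonds broken (reactants):
  C-C: 1 × 339 = 339
  C-H: 3 × 397 = 1191
  C-O: 1 × 365 = 365
  C=O: 1 × 775 = 775
  O-H: 1 × 471 = 471
  O=O: 2 × 483 = 966
  Σ(broken) = 4107 kJ
Bonds formed (products):
  C=O: 4 × 775 = 3100
  O-H: 4 × 471 = 1884
  Σ(formed) = 4984 kJ
ΔH = Σ(broken) − Σ(formed) = 4107 − 4984 = −877 kJ
For 3× the reaction as written: 3 × (−877) = −2631 kJ

ΔH = −2631 kJ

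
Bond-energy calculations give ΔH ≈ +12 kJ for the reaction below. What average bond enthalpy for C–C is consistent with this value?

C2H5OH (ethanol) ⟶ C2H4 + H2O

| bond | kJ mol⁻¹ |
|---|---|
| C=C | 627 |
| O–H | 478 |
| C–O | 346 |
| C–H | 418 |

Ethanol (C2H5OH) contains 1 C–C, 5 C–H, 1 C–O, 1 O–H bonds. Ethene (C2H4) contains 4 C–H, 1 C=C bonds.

Let D be the C–C bond energy.
Σ(broken) = 1×D + 5×418 + 1×346 + 1×478 = 2914 + D
Σ(formed) = 4×418 + 1×627 + 2×478 = 3255
ΔH = Σ(broken) − Σ(formed) = (2914 + D) − (3255) = −341 + D
Setting this equal to +12 kJ gives D = 353 kJ/mol.

D(C–C) ≈ 353 kJ/mol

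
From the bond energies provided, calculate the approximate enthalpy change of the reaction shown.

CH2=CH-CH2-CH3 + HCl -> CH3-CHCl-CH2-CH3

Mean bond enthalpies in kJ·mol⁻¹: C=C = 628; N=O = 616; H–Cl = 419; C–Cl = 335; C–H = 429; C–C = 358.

Bonds broken (reactants):
  C–C: 2 × 358 = 716
  C–H: 8 × 429 = 3432
  C=C: 1 × 628 = 628
  H–Cl: 1 × 419 = 419
  Σ(broken) = 5195 kJ
Bonds formed (products):
  C–C: 3 × 358 = 1074
  C–Cl: 1 × 335 = 335
  C–H: 9 × 429 = 3861
  Σ(formed) = 5270 kJ
ΔH = Σ(broken) − Σ(formed) = 5195 − 5270 = −75 kJ

ΔH ≈ −75 kJ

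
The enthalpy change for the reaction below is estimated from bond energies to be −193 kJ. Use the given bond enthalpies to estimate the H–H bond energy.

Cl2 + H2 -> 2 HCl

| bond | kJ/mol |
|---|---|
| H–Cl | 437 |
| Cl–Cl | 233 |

Let D be the H–H bond energy.
Σ(broken) = 1×233 + 1×D = 233 + D
Σ(formed) = 2×437 = 874
ΔH = Σ(broken) − Σ(formed) = (233 + D) − (874) = −641 + D
Setting this equal to −193 kJ gives D = 448 kJ/mol.

D(H–H) ≈ 448 kJ/mol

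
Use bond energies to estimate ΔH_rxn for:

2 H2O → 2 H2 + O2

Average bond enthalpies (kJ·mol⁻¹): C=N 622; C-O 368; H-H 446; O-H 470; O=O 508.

Bonds broken (reactants):
  O-H: 4 × 470 = 1880
  Σ(broken) = 1880 kJ
Bonds formed (products):
  H-H: 2 × 446 = 892
  O=O: 1 × 508 = 508
  Σ(formed) = 1400 kJ
ΔH = Σ(broken) − Σ(formed) = 1880 − 1400 = +480 kJ

ΔH ≈ +480 kJ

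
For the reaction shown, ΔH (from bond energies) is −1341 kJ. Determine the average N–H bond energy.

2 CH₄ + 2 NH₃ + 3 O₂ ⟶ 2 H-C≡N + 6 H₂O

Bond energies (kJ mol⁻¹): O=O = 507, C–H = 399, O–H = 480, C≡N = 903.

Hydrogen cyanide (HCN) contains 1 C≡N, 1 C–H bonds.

Let D be the N–H bond energy.
Σ(broken) = 8×399 + 6×D + 3×507 = 4713 + 6D
Σ(formed) = 2×903 + 2×399 + 12×480 = 8364
ΔH = Σ(broken) − Σ(formed) = (4713 + 6D) − (8364) = −3651 + 6D
Setting this equal to −1341 kJ gives 6D = 2310, so D = 385 kJ/mol.

D(N–H) ≈ 385 kJ/mol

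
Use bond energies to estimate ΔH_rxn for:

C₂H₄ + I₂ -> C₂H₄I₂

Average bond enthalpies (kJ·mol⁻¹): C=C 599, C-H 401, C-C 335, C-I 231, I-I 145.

Bonds broken (reactants):
  C-H: 4 × 401 = 1604
  C=C: 1 × 599 = 599
  I-I: 1 × 145 = 145
  Σ(broken) = 2348 kJ
Bonds formed (products):
  C-C: 1 × 335 = 335
  C-H: 4 × 401 = 1604
  C-I: 2 × 231 = 462
  Σ(formed) = 2401 kJ
ΔH = Σ(broken) − Σ(formed) = 2348 − 2401 = −53 kJ

ΔH ≈ −53 kJ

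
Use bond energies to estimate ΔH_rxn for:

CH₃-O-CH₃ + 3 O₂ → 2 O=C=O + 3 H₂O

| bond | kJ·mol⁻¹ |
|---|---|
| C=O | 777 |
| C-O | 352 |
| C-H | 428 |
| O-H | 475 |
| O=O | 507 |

ΔH ≈ −1165 kJ

Bonds broken (reactants):
  C-H: 6 × 428 = 2568
  C-O: 2 × 352 = 704
  O=O: 3 × 507 = 1521
  Σ(broken) = 4793 kJ
Bonds formed (products):
  C=O: 4 × 777 = 3108
  O-H: 6 × 475 = 2850
  Σ(formed) = 5958 kJ
ΔH = Σ(broken) − Σ(formed) = 4793 − 5958 = −1165 kJ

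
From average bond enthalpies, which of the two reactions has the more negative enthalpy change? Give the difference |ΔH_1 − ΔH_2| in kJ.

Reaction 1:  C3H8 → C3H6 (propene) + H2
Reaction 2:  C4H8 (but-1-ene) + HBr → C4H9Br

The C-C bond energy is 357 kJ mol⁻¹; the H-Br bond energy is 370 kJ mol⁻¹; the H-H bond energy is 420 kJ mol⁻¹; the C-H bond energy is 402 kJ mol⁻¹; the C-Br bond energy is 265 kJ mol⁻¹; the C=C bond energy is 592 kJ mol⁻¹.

Reaction 2, by 211 kJ

Reaction 1:
  Bonds broken (reactants):
    C-C: 2 × 357 = 714
    C-H: 8 × 402 = 3216
    Σ(broken) = 3930 kJ
  Bonds formed (products):
    C-C: 1 × 357 = 357
    C-H: 6 × 402 = 2412
    C=C: 1 × 592 = 592
    H-H: 1 × 420 = 420
    Σ(formed) = 3781 kJ
  ΔH_1 = 3930 − 3781 = +149 kJ
Reaction 2:
  Bonds broken (reactants):
    C-C: 2 × 357 = 714
    C-H: 8 × 402 = 3216
    C=C: 1 × 592 = 592
    H-Br: 1 × 370 = 370
    Σ(broken) = 4892 kJ
  Bonds formed (products):
    C-Br: 1 × 265 = 265
    C-C: 3 × 357 = 1071
    C-H: 9 × 402 = 3618
    Σ(formed) = 4954 kJ
  ΔH_2 = 4892 − 4954 = −62 kJ
ΔH_1 − ΔH_2 = +211 kJ, so reaction 2 has the more negative ΔH; |ΔH_1 − ΔH_2| = 211 kJ.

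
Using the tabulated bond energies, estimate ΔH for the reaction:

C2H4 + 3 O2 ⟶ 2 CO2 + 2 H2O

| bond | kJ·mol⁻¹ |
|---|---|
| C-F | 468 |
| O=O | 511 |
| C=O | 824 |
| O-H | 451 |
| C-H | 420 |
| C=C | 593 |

Bonds broken (reactants):
  C-H: 4 × 420 = 1680
  C=C: 1 × 593 = 593
  O=O: 3 × 511 = 1533
  Σ(broken) = 3806 kJ
Bonds formed (products):
  C=O: 4 × 824 = 3296
  O-H: 4 × 451 = 1804
  Σ(formed) = 5100 kJ
ΔH = Σ(broken) − Σ(formed) = 3806 − 5100 = −1294 kJ

ΔH ≈ −1294 kJ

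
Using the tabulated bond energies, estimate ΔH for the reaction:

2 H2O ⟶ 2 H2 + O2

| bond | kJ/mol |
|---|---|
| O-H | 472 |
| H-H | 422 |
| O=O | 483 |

Bonds broken (reactants):
  O-H: 4 × 472 = 1888
  Σ(broken) = 1888 kJ
Bonds formed (products):
  H-H: 2 × 422 = 844
  O=O: 1 × 483 = 483
  Σ(formed) = 1327 kJ
ΔH = Σ(broken) − Σ(formed) = 1888 − 1327 = +561 kJ

ΔH ≈ +561 kJ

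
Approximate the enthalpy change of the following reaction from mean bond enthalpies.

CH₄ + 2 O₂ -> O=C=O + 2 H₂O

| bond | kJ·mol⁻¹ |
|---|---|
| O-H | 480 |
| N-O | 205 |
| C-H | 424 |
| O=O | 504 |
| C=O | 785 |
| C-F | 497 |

ΔH ≈ −786 kJ

Bonds broken (reactants):
  C-H: 4 × 424 = 1696
  O=O: 2 × 504 = 1008
  Σ(broken) = 2704 kJ
Bonds formed (products):
  C=O: 2 × 785 = 1570
  O-H: 4 × 480 = 1920
  Σ(formed) = 3490 kJ
ΔH = Σ(broken) − Σ(formed) = 2704 − 3490 = −786 kJ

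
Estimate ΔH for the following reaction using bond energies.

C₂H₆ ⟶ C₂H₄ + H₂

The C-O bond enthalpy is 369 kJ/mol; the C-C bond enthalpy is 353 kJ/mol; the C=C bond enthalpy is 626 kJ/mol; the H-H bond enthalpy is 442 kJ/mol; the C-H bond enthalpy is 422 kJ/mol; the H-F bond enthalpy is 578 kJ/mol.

ΔH ≈ +129 kJ

Bonds broken (reactants):
  C-C: 1 × 353 = 353
  C-H: 6 × 422 = 2532
  Σ(broken) = 2885 kJ
Bonds formed (products):
  C-H: 4 × 422 = 1688
  C=C: 1 × 626 = 626
  H-H: 1 × 442 = 442
  Σ(formed) = 2756 kJ
ΔH = Σ(broken) − Σ(formed) = 2885 − 2756 = +129 kJ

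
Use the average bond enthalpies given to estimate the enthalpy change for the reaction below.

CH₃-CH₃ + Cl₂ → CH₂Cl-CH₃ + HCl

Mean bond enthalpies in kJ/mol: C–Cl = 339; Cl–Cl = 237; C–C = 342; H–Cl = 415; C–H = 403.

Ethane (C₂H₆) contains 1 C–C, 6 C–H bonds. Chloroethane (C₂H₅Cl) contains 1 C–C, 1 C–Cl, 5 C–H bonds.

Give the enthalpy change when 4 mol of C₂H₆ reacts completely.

Bonds broken (reactants):
  C–C: 1 × 342 = 342
  C–H: 6 × 403 = 2418
  Cl–Cl: 1 × 237 = 237
  Σ(broken) = 2997 kJ
Bonds formed (products):
  C–C: 1 × 342 = 342
  C–Cl: 1 × 339 = 339
  C–H: 5 × 403 = 2015
  H–Cl: 1 × 415 = 415
  Σ(formed) = 3111 kJ
ΔH = Σ(broken) − Σ(formed) = 2997 − 3111 = −114 kJ
For 4× the reaction as written: 4 × (−114) = −456 kJ

ΔH = −456 kJ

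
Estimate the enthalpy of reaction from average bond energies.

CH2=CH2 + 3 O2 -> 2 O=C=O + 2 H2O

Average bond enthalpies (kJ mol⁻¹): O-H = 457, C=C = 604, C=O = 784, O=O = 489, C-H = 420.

Bonds broken (reactants):
  C-H: 4 × 420 = 1680
  C=C: 1 × 604 = 604
  O=O: 3 × 489 = 1467
  Σ(broken) = 3751 kJ
Bonds formed (products):
  C=O: 4 × 784 = 3136
  O-H: 4 × 457 = 1828
  Σ(formed) = 4964 kJ
ΔH = Σ(broken) − Σ(formed) = 3751 − 4964 = −1213 kJ

ΔH ≈ −1213 kJ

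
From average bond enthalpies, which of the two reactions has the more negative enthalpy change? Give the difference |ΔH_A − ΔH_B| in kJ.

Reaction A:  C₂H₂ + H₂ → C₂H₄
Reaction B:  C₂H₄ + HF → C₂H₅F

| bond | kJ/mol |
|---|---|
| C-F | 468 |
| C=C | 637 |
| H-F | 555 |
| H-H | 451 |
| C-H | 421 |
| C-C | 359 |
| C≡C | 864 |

Reaction A, by 108 kJ

Reaction A:
  Bonds broken (reactants):
    C≡C: 1 × 864 = 864
    C-H: 2 × 421 = 842
    H-H: 1 × 451 = 451
    Σ(broken) = 2157 kJ
  Bonds formed (products):
    C-H: 4 × 421 = 1684
    C=C: 1 × 637 = 637
    Σ(formed) = 2321 kJ
  ΔH_A = 2157 − 2321 = −164 kJ
Reaction B:
  Bonds broken (reactants):
    C-H: 4 × 421 = 1684
    C=C: 1 × 637 = 637
    H-F: 1 × 555 = 555
    Σ(broken) = 2876 kJ
  Bonds formed (products):
    C-C: 1 × 359 = 359
    C-F: 1 × 468 = 468
    C-H: 5 × 421 = 2105
    Σ(formed) = 2932 kJ
  ΔH_B = 2876 − 2932 = −56 kJ
ΔH_A − ΔH_B = −108 kJ, so reaction A has the more negative ΔH; |ΔH_A − ΔH_B| = 108 kJ.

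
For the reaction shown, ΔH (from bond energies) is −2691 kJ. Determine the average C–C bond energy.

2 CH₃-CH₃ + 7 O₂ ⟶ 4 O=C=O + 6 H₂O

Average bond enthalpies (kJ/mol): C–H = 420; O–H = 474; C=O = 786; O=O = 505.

Let D be the C–C bond energy.
Σ(broken) = 2×D + 12×420 + 7×505 = 8575 + 2D
Σ(formed) = 8×786 + 12×474 = 11976
ΔH = Σ(broken) − Σ(formed) = (8575 + 2D) − (11976) = −3401 + 2D
Setting this equal to −2691 kJ gives 2D = 710, so D = 355 kJ/mol.

D(C–C) ≈ 355 kJ/mol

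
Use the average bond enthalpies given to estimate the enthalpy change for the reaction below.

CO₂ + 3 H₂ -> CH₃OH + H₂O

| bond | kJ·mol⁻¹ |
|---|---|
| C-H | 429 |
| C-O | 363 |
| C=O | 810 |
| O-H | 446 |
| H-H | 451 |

Bonds broken (reactants):
  C=O: 2 × 810 = 1620
  H-H: 3 × 451 = 1353
  Σ(broken) = 2973 kJ
Bonds formed (products):
  C-H: 3 × 429 = 1287
  C-O: 1 × 363 = 363
  O-H: 3 × 446 = 1338
  Σ(formed) = 2988 kJ
ΔH = Σ(broken) − Σ(formed) = 2973 − 2988 = −15 kJ

ΔH ≈ −15 kJ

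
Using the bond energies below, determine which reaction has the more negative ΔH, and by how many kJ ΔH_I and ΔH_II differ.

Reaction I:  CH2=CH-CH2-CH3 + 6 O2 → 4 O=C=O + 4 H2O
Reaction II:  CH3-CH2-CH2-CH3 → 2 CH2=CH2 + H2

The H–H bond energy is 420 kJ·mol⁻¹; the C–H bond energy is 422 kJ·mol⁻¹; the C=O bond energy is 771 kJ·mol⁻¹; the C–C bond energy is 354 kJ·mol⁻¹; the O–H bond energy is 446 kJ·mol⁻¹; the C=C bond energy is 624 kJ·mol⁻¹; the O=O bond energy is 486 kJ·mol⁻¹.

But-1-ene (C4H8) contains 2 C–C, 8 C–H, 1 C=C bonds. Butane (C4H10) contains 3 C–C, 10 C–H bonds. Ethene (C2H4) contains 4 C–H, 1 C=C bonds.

Reaction I, by 2350 kJ

Reaction I:
  Bonds broken (reactants):
    C–C: 2 × 354 = 708
    C–H: 8 × 422 = 3376
    C=C: 1 × 624 = 624
    O=O: 6 × 486 = 2916
    Σ(broken) = 7624 kJ
  Bonds formed (products):
    C=O: 8 × 771 = 6168
    O–H: 8 × 446 = 3568
    Σ(formed) = 9736 kJ
  ΔH_I = 7624 − 9736 = −2112 kJ
Reaction II:
  Bonds broken (reactants):
    C–C: 3 × 354 = 1062
    C–H: 10 × 422 = 4220
    Σ(broken) = 5282 kJ
  Bonds formed (products):
    C–H: 8 × 422 = 3376
    C=C: 2 × 624 = 1248
    H–H: 1 × 420 = 420
    Σ(formed) = 5044 kJ
  ΔH_II = 5282 − 5044 = +238 kJ
ΔH_I − ΔH_II = −2350 kJ, so reaction I has the more negative ΔH; |ΔH_I − ΔH_II| = 2350 kJ.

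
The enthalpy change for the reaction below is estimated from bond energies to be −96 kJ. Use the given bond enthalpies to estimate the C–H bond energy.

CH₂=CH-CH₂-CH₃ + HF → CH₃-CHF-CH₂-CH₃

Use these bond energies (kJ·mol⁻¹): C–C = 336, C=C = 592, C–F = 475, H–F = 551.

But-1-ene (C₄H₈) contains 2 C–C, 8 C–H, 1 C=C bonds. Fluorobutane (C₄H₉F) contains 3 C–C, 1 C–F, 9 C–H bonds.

Let D be the C–H bond energy.
Σ(broken) = 2×336 + 8×D + 1×592 + 1×551 = 1815 + 8D
Σ(formed) = 3×336 + 1×475 + 9×D = 1483 + 9D
ΔH = Σ(broken) − Σ(formed) = (1815 + 8D) − (1483 + 9D) = +332 − D
Setting this equal to −96 kJ gives D = 428 kJ/mol.

D(C–H) ≈ 428 kJ/mol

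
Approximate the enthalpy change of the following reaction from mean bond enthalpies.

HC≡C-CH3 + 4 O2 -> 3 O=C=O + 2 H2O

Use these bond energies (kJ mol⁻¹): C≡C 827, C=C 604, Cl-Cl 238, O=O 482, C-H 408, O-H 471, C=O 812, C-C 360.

ΔH ≈ −2009 kJ

Bonds broken (reactants):
  C≡C: 1 × 827 = 827
  C-C: 1 × 360 = 360
  C-H: 4 × 408 = 1632
  O=O: 4 × 482 = 1928
  Σ(broken) = 4747 kJ
Bonds formed (products):
  C=O: 6 × 812 = 4872
  O-H: 4 × 471 = 1884
  Σ(formed) = 6756 kJ
ΔH = Σ(broken) − Σ(formed) = 4747 − 6756 = −2009 kJ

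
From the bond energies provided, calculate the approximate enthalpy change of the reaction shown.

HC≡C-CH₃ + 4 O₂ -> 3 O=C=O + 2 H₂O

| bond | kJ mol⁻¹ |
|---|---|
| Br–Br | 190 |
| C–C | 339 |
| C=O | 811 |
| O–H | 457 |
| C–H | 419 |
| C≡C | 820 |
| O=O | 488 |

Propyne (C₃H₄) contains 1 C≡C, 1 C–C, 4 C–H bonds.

ΔH ≈ −1907 kJ

Bonds broken (reactants):
  C≡C: 1 × 820 = 820
  C–C: 1 × 339 = 339
  C–H: 4 × 419 = 1676
  O=O: 4 × 488 = 1952
  Σ(broken) = 4787 kJ
Bonds formed (products):
  C=O: 6 × 811 = 4866
  O–H: 4 × 457 = 1828
  Σ(formed) = 6694 kJ
ΔH = Σ(broken) − Σ(formed) = 4787 − 6694 = −1907 kJ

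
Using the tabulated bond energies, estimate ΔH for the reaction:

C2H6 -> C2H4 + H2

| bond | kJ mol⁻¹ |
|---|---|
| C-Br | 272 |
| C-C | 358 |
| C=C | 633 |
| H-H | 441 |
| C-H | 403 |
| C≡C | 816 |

Bonds broken (reactants):
  C-C: 1 × 358 = 358
  C-H: 6 × 403 = 2418
  Σ(broken) = 2776 kJ
Bonds formed (products):
  C-H: 4 × 403 = 1612
  C=C: 1 × 633 = 633
  H-H: 1 × 441 = 441
  Σ(formed) = 2686 kJ
ΔH = Σ(broken) − Σ(formed) = 2776 − 2686 = +90 kJ

ΔH ≈ +90 kJ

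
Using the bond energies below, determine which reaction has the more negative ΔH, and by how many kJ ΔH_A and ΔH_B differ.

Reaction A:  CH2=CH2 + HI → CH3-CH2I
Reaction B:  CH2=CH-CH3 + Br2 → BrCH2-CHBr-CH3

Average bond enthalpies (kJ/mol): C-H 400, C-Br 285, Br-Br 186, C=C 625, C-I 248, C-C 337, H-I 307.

Reaction B, by 43 kJ

Reaction A:
  Bonds broken (reactants):
    C-H: 4 × 400 = 1600
    C=C: 1 × 625 = 625
    H-I: 1 × 307 = 307
    Σ(broken) = 2532 kJ
  Bonds formed (products):
    C-C: 1 × 337 = 337
    C-H: 5 × 400 = 2000
    C-I: 1 × 248 = 248
    Σ(formed) = 2585 kJ
  ΔH_A = 2532 − 2585 = −53 kJ
Reaction B:
  Bonds broken (reactants):
    Br-Br: 1 × 186 = 186
    C-C: 1 × 337 = 337
    C-H: 6 × 400 = 2400
    C=C: 1 × 625 = 625
    Σ(broken) = 3548 kJ
  Bonds formed (products):
    C-Br: 2 × 285 = 570
    C-C: 2 × 337 = 674
    C-H: 6 × 400 = 2400
    Σ(formed) = 3644 kJ
  ΔH_B = 3548 − 3644 = −96 kJ
ΔH_A − ΔH_B = +43 kJ, so reaction B has the more negative ΔH; |ΔH_A − ΔH_B| = 43 kJ.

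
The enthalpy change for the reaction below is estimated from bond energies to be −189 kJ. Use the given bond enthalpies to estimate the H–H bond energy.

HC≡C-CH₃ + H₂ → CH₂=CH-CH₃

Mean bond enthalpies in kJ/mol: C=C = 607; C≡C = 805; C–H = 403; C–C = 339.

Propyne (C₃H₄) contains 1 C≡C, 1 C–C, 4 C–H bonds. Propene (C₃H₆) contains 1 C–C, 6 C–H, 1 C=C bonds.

Let D be the H–H bond energy.
Σ(broken) = 1×805 + 1×339 + 4×403 + 1×D = 2756 + D
Σ(formed) = 1×339 + 6×403 + 1×607 = 3364
ΔH = Σ(broken) − Σ(formed) = (2756 + D) − (3364) = −608 + D
Setting this equal to −189 kJ gives D = 419 kJ/mol.

D(H–H) ≈ 419 kJ/mol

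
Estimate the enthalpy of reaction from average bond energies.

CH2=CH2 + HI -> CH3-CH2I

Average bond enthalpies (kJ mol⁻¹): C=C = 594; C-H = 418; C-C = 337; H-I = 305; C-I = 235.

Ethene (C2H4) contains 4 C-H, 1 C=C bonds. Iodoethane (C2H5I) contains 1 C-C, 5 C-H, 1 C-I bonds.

Bonds broken (reactants):
  C-H: 4 × 418 = 1672
  C=C: 1 × 594 = 594
  H-I: 1 × 305 = 305
  Σ(broken) = 2571 kJ
Bonds formed (products):
  C-C: 1 × 337 = 337
  C-H: 5 × 418 = 2090
  C-I: 1 × 235 = 235
  Σ(formed) = 2662 kJ
ΔH = Σ(broken) − Σ(formed) = 2571 − 2662 = −91 kJ

ΔH ≈ −91 kJ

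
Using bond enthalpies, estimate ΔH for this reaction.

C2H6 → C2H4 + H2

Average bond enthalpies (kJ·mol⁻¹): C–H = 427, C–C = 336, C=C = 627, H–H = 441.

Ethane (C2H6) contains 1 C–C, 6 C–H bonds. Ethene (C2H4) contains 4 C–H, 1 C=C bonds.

Bonds broken (reactants):
  C–C: 1 × 336 = 336
  C–H: 6 × 427 = 2562
  Σ(broken) = 2898 kJ
Bonds formed (products):
  C–H: 4 × 427 = 1708
  C=C: 1 × 627 = 627
  H–H: 1 × 441 = 441
  Σ(formed) = 2776 kJ
ΔH = Σ(broken) − Σ(formed) = 2898 − 2776 = +122 kJ

ΔH ≈ +122 kJ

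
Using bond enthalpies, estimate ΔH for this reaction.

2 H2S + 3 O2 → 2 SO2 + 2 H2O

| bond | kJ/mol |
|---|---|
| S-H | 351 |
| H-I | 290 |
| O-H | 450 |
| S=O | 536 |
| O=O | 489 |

ΔH ≈ −1073 kJ

Bonds broken (reactants):
  O=O: 3 × 489 = 1467
  S-H: 4 × 351 = 1404
  Σ(broken) = 2871 kJ
Bonds formed (products):
  O-H: 4 × 450 = 1800
  S=O: 4 × 536 = 2144
  Σ(formed) = 3944 kJ
ΔH = Σ(broken) − Σ(formed) = 2871 − 3944 = −1073 kJ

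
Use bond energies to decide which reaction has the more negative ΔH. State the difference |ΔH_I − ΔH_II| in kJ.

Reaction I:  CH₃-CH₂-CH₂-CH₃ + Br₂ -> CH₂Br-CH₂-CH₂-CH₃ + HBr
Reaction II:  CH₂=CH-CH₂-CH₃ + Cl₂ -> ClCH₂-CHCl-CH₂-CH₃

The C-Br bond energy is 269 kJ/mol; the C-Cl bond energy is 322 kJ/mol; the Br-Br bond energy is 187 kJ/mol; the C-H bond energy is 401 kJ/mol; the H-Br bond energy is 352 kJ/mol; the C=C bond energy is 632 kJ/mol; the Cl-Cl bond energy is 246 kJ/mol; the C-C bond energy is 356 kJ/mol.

Reaction I:
  Bonds broken (reactants):
    Br-Br: 1 × 187 = 187
    C-C: 3 × 356 = 1068
    C-H: 10 × 401 = 4010
    Σ(broken) = 5265 kJ
  Bonds formed (products):
    C-Br: 1 × 269 = 269
    C-C: 3 × 356 = 1068
    C-H: 9 × 401 = 3609
    H-Br: 1 × 352 = 352
    Σ(formed) = 5298 kJ
  ΔH_I = 5265 − 5298 = −33 kJ
Reaction II:
  Bonds broken (reactants):
    C-C: 2 × 356 = 712
    C-H: 8 × 401 = 3208
    C=C: 1 × 632 = 632
    Cl-Cl: 1 × 246 = 246
    Σ(broken) = 4798 kJ
  Bonds formed (products):
    C-C: 3 × 356 = 1068
    C-Cl: 2 × 322 = 644
    C-H: 8 × 401 = 3208
    Σ(formed) = 4920 kJ
  ΔH_II = 4798 − 4920 = −122 kJ
ΔH_I − ΔH_II = +89 kJ, so reaction II has the more negative ΔH; |ΔH_I − ΔH_II| = 89 kJ.

Reaction II, by 89 kJ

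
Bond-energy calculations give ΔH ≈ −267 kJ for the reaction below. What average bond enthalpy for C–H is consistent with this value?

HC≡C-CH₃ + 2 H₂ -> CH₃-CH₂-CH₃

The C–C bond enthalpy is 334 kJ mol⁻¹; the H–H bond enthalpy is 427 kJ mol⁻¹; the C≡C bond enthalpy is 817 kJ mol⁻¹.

Let D be the C–H bond energy.
Σ(broken) = 1×817 + 1×334 + 4×D + 2×427 = 2005 + 4D
Σ(formed) = 2×334 + 8×D = 668 + 8D
ΔH = Σ(broken) − Σ(formed) = (2005 + 4D) − (668 + 8D) = +1337 − 4D
Setting this equal to −267 kJ gives 4D = 1604, so D = 401 kJ/mol.

D(C–H) ≈ 401 kJ/mol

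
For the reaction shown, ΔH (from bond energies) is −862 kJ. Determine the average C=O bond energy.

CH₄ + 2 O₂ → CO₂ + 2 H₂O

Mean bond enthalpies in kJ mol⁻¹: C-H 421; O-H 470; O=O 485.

D(C=O) ≈ 818 kJ/mol

Let D be the C=O bond energy.
Σ(broken) = 4×421 + 2×485 = 2654
Σ(formed) = 2×D + 4×470 = 1880 + 2D
ΔH = Σ(broken) − Σ(formed) = (2654) − (1880 + 2D) = +774 − 2D
Setting this equal to −862 kJ gives 2D = 1636, so D = 818 kJ/mol.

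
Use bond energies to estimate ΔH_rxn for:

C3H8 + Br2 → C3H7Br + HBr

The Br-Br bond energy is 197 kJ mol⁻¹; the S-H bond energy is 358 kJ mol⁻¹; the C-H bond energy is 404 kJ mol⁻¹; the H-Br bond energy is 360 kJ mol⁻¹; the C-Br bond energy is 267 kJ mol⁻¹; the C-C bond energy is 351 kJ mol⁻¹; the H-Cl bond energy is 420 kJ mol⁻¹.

ΔH ≈ −26 kJ

Bonds broken (reactants):
  Br-Br: 1 × 197 = 197
  C-C: 2 × 351 = 702
  C-H: 8 × 404 = 3232
  Σ(broken) = 4131 kJ
Bonds formed (products):
  C-Br: 1 × 267 = 267
  C-C: 2 × 351 = 702
  C-H: 7 × 404 = 2828
  H-Br: 1 × 360 = 360
  Σ(formed) = 4157 kJ
ΔH = Σ(broken) − Σ(formed) = 4131 − 4157 = −26 kJ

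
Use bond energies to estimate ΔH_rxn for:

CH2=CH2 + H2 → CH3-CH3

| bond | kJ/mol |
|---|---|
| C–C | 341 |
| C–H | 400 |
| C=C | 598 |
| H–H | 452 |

ΔH ≈ −91 kJ

Bonds broken (reactants):
  C–H: 4 × 400 = 1600
  C=C: 1 × 598 = 598
  H–H: 1 × 452 = 452
  Σ(broken) = 2650 kJ
Bonds formed (products):
  C–C: 1 × 341 = 341
  C–H: 6 × 400 = 2400
  Σ(formed) = 2741 kJ
ΔH = Σ(broken) − Σ(formed) = 2650 − 2741 = −91 kJ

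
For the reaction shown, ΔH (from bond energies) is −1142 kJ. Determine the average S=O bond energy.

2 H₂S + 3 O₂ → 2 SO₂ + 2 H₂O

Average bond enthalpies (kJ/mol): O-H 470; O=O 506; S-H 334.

D(S=O) ≈ 529 kJ/mol

Let D be the S=O bond energy.
Σ(broken) = 3×506 + 4×334 = 2854
Σ(formed) = 4×470 + 4×D = 1880 + 4D
ΔH = Σ(broken) − Σ(formed) = (2854) − (1880 + 4D) = +974 − 4D
Setting this equal to −1142 kJ gives 4D = 2116, so D = 529 kJ/mol.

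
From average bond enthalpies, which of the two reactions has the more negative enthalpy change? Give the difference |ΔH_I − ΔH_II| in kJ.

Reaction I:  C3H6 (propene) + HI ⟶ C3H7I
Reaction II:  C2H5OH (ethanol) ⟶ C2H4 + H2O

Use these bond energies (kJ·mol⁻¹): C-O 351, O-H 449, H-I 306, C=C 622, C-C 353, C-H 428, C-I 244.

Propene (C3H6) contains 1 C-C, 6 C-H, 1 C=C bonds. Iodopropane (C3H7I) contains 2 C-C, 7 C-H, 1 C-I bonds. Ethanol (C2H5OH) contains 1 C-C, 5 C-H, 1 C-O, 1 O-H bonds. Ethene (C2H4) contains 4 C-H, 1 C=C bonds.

Reaction I, by 158 kJ

Reaction I:
  Bonds broken (reactants):
    C-C: 1 × 353 = 353
    C-H: 6 × 428 = 2568
    C=C: 1 × 622 = 622
    H-I: 1 × 306 = 306
    Σ(broken) = 3849 kJ
  Bonds formed (products):
    C-C: 2 × 353 = 706
    C-H: 7 × 428 = 2996
    C-I: 1 × 244 = 244
    Σ(formed) = 3946 kJ
  ΔH_I = 3849 − 3946 = −97 kJ
Reaction II:
  Bonds broken (reactants):
    C-C: 1 × 353 = 353
    C-H: 5 × 428 = 2140
    C-O: 1 × 351 = 351
    O-H: 1 × 449 = 449
    Σ(broken) = 3293 kJ
  Bonds formed (products):
    C-H: 4 × 428 = 1712
    C=C: 1 × 622 = 622
    O-H: 2 × 449 = 898
    Σ(formed) = 3232 kJ
  ΔH_II = 3293 − 3232 = +61 kJ
ΔH_I − ΔH_II = −158 kJ, so reaction I has the more negative ΔH; |ΔH_I − ΔH_II| = 158 kJ.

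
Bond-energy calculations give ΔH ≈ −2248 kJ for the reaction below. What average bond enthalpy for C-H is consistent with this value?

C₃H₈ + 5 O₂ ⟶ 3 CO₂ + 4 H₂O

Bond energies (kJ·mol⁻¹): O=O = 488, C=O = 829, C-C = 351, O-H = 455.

D(C-H) ≈ 403 kJ/mol

Let D be the C-H bond energy.
Σ(broken) = 2×351 + 8×D + 5×488 = 3142 + 8D
Σ(formed) = 6×829 + 8×455 = 8614
ΔH = Σ(broken) − Σ(formed) = (3142 + 8D) − (8614) = −5472 + 8D
Setting this equal to −2248 kJ gives 8D = 3224, so D = 403 kJ/mol.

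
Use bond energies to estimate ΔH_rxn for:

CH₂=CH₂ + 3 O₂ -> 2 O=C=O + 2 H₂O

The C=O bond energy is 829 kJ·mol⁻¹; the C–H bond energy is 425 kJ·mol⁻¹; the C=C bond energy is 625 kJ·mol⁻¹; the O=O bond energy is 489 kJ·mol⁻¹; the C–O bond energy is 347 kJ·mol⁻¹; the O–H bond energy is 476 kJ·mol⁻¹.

Bonds broken (reactants):
  C–H: 4 × 425 = 1700
  C=C: 1 × 625 = 625
  O=O: 3 × 489 = 1467
  Σ(broken) = 3792 kJ
Bonds formed (products):
  C=O: 4 × 829 = 3316
  O–H: 4 × 476 = 1904
  Σ(formed) = 5220 kJ
ΔH = Σ(broken) − Σ(formed) = 3792 − 5220 = −1428 kJ

ΔH ≈ −1428 kJ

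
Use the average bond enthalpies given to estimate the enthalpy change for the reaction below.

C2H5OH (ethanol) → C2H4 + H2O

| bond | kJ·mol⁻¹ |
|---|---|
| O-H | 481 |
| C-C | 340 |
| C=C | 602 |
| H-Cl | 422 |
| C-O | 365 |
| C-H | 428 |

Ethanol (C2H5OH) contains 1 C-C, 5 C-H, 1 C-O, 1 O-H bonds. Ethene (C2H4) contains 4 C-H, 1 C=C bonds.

ΔH ≈ +50 kJ

Bonds broken (reactants):
  C-C: 1 × 340 = 340
  C-H: 5 × 428 = 2140
  C-O: 1 × 365 = 365
  O-H: 1 × 481 = 481
  Σ(broken) = 3326 kJ
Bonds formed (products):
  C-H: 4 × 428 = 1712
  C=C: 1 × 602 = 602
  O-H: 2 × 481 = 962
  Σ(formed) = 3276 kJ
ΔH = Σ(broken) − Σ(formed) = 3326 − 3276 = +50 kJ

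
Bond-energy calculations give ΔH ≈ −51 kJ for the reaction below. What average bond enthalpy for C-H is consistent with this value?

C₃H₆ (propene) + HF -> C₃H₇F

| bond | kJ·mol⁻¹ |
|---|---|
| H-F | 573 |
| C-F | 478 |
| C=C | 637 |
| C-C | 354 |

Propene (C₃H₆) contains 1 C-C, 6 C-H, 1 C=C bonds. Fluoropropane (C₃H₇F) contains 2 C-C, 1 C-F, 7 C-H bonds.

Let D be the C-H bond energy.
Σ(broken) = 1×354 + 6×D + 1×637 + 1×573 = 1564 + 6D
Σ(formed) = 2×354 + 1×478 + 7×D = 1186 + 7D
ΔH = Σ(broken) − Σ(formed) = (1564 + 6D) − (1186 + 7D) = +378 − D
Setting this equal to −51 kJ gives D = 429 kJ/mol.

D(C-H) ≈ 429 kJ/mol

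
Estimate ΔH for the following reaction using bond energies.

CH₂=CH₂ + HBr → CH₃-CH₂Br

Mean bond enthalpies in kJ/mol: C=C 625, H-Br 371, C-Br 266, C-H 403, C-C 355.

ΔH ≈ −28 kJ

Bonds broken (reactants):
  C-H: 4 × 403 = 1612
  C=C: 1 × 625 = 625
  H-Br: 1 × 371 = 371
  Σ(broken) = 2608 kJ
Bonds formed (products):
  C-Br: 1 × 266 = 266
  C-C: 1 × 355 = 355
  C-H: 5 × 403 = 2015
  Σ(formed) = 2636 kJ
ΔH = Σ(broken) − Σ(formed) = 2608 − 2636 = −28 kJ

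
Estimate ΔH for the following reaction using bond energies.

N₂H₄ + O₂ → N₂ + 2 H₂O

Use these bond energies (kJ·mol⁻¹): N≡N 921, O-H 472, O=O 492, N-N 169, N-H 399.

Bonds broken (reactants):
  N-H: 4 × 399 = 1596
  N-N: 1 × 169 = 169
  O=O: 1 × 492 = 492
  Σ(broken) = 2257 kJ
Bonds formed (products):
  N≡N: 1 × 921 = 921
  O-H: 4 × 472 = 1888
  Σ(formed) = 2809 kJ
ΔH = Σ(broken) − Σ(formed) = 2257 − 2809 = −552 kJ

ΔH ≈ −552 kJ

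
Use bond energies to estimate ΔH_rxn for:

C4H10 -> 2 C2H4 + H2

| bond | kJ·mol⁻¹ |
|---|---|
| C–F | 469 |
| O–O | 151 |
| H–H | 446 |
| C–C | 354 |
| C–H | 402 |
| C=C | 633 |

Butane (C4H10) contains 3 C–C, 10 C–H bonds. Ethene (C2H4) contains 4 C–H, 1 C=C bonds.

ΔH ≈ +154 kJ

Bonds broken (reactants):
  C–C: 3 × 354 = 1062
  C–H: 10 × 402 = 4020
  Σ(broken) = 5082 kJ
Bonds formed (products):
  C–H: 8 × 402 = 3216
  C=C: 2 × 633 = 1266
  H–H: 1 × 446 = 446
  Σ(formed) = 4928 kJ
ΔH = Σ(broken) − Σ(formed) = 5082 − 4928 = +154 kJ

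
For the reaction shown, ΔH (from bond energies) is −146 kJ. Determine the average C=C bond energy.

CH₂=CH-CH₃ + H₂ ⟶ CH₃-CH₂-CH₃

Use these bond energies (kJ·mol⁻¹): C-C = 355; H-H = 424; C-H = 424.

Let D be the C=C bond energy.
Σ(broken) = 1×355 + 6×424 + 1×D + 1×424 = 3323 + D
Σ(formed) = 2×355 + 8×424 = 4102
ΔH = Σ(broken) − Σ(formed) = (3323 + D) − (4102) = −779 + D
Setting this equal to −146 kJ gives D = 633 kJ/mol.

D(C=C) ≈ 633 kJ/mol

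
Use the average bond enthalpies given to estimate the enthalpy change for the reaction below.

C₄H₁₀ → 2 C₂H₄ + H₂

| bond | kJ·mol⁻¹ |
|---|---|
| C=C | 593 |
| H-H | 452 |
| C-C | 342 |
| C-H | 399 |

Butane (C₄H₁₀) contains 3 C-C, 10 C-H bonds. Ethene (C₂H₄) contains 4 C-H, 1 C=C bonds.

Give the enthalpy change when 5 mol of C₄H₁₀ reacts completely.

Bonds broken (reactants):
  C-C: 3 × 342 = 1026
  C-H: 10 × 399 = 3990
  Σ(broken) = 5016 kJ
Bonds formed (products):
  C-H: 8 × 399 = 3192
  C=C: 2 × 593 = 1186
  H-H: 1 × 452 = 452
  Σ(formed) = 4830 kJ
ΔH = Σ(broken) − Σ(formed) = 5016 − 4830 = +186 kJ
For 5× the reaction as written: 5 × (+186) = +930 kJ

ΔH = +930 kJ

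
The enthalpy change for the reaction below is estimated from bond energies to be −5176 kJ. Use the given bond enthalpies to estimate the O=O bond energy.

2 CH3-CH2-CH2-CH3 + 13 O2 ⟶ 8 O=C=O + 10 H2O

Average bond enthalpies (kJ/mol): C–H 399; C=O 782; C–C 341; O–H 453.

Let D be the O=O bond energy.
Σ(broken) = 6×341 + 20×399 + 13×D = 10026 + 13D
Σ(formed) = 16×782 + 20×453 = 21572
ΔH = Σ(broken) − Σ(formed) = (10026 + 13D) − (21572) = −11546 + 13D
Setting this equal to −5176 kJ gives 13D = 6370, so D = 490 kJ/mol.

D(O=O) ≈ 490 kJ/mol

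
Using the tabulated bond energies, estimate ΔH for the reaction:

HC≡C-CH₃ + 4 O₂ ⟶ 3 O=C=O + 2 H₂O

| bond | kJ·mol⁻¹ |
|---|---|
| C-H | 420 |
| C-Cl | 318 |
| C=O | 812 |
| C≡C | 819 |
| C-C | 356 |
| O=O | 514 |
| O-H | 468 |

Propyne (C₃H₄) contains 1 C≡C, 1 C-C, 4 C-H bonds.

Bonds broken (reactants):
  C≡C: 1 × 819 = 819
  C-C: 1 × 356 = 356
  C-H: 4 × 420 = 1680
  O=O: 4 × 514 = 2056
  Σ(broken) = 4911 kJ
Bonds formed (products):
  C=O: 6 × 812 = 4872
  O-H: 4 × 468 = 1872
  Σ(formed) = 6744 kJ
ΔH = Σ(broken) − Σ(formed) = 4911 − 6744 = −1833 kJ

ΔH ≈ −1833 kJ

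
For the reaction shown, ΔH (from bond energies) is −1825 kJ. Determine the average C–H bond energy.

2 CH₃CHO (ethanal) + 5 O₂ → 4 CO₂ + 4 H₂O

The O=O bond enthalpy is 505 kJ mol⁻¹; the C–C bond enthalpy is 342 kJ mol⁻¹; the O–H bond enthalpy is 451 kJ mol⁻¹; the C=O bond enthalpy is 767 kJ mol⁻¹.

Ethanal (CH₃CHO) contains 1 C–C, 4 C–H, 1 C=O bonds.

Let D be the C–H bond energy.
Σ(broken) = 2×342 + 8×D + 2×767 + 5×505 = 4743 + 8D
Σ(formed) = 8×767 + 8×451 = 9744
ΔH = Σ(broken) − Σ(formed) = (4743 + 8D) − (9744) = −5001 + 8D
Setting this equal to −1825 kJ gives 8D = 3176, so D = 397 kJ/mol.

D(C–H) ≈ 397 kJ/mol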